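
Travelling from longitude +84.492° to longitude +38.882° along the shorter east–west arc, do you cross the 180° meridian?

Signed shortest Δλ = ((38.882 − 84.492 + 180) mod 360) − 180 = -45.61°.
Going west by 45.61° from +84.492° reaches +38.882° without touching 180°.

No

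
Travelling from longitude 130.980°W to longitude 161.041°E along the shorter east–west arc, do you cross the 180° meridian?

Naïve |161.041 − -130.980| = 292.021° > 180°, so the shorter arc goes the other way round — across 180°.
Signed shortest Δλ = ((161.041 − -130.980 + 180) mod 360) − 180 = -67.979°.
Going west by 67.979° from -130.980° passes through 180° before reaching +161.041°.

Yes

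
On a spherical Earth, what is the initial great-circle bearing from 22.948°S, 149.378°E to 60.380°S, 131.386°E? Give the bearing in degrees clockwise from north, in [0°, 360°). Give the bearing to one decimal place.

Δλ = 131.386 − 149.378 = -17.992°.
θ = atan2( sin Δλ · cos φ₂ , cos φ₁ · sin φ₂ − sin φ₁ · cos φ₂ · cos Δλ )
  = atan2(-0.15266, -0.61724) = -166.108° → normalised to [0°, 360°): 193.892°.

193.9°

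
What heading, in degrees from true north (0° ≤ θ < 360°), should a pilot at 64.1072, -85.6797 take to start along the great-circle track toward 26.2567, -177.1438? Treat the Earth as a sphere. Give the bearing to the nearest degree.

Δλ = -177.1438 − -85.6797 = -91.4641°.
θ = atan2( sin Δλ · cos φ₂ , cos φ₁ · sin φ₂ − sin φ₁ · cos φ₂ · cos Δλ )
  = atan2(-0.89653, 0.21380) = -76.587° → normalised to [0°, 360°): 283.413°.

283°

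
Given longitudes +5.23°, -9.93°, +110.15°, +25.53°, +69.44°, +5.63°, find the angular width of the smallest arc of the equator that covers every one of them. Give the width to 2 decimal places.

120.08°

Sort the longitudes: -9.93°, +5.23°, +5.63°, +25.53°, +69.44°, +110.15°.
Eastward gaps between consecutive values (wrapping around): 15.16°, 0.40°, 19.90°, 43.91°, 40.71°, 239.92°.
Largest gap = 239.92° ⇒ minimal covering band is its complement: 360° − 239.92° = 120.08°.
Band runs from -9.93° eastward to +110.15°.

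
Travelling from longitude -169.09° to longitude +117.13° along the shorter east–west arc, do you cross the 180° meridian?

Naïve |117.13 − -169.09| = 286.22° > 180°, so the shorter arc goes the other way round — across 180°.
Signed shortest Δλ = ((117.13 − -169.09 + 180) mod 360) − 180 = -73.78°.
Going west by 73.78° from -169.09° passes through 180° before reaching +117.13°.

Yes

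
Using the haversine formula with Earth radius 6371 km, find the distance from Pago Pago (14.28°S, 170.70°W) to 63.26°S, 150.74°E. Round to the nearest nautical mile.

Δλ = 150.74 − -170.70 = 321.44°; wrapped into (−180°, 180°]: -38.56°.
Δφ = -63.26 − -14.28 = -48.98°.
a = sin²(Δφ/2) + cos φ₁ · cos φ₂ · sin²(Δλ/2) = 0.219377.
c = 2·atan2(√a, √(1−a)) = 0.97491 rad → d = 6371·c ≈ 6211.12 km ≈ 3353.74 nmi.

3354 nmi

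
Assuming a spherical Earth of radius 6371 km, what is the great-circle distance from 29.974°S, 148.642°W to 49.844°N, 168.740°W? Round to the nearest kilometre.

9095 km

Δλ = -168.740 − -148.642 = -20.098°.
Δφ = 49.844 − -29.974 = 79.818°.
a = sin²(Δφ/2) + cos φ₁ · cos φ₂ · sin²(Δλ/2) = 0.428620.
c = 2·atan2(√a, √(1−a)) = 1.42755 rad → d = 6371·c ≈ 9094.91 km.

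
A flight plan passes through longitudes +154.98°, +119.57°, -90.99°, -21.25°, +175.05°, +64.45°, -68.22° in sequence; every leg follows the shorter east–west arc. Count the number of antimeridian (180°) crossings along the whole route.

2

Leg 1: +154.98° → +119.57°, shortest Δλ = -35.41° (west) — does not cross 180°.
Leg 2: +119.57° → -90.99°, shortest Δλ = 149.44° (east) — crosses 180°.
Leg 3: -90.99° → -21.25°, shortest Δλ = 69.74° (east) — does not cross 180°.
Leg 4: -21.25° → +175.05°, shortest Δλ = -163.7° (west) — crosses 180°.
Leg 5: +175.05° → +64.45°, shortest Δλ = -110.6° (west) — does not cross 180°.
Leg 6: +64.45° → -68.22°, shortest Δλ = -132.67° (west) — does not cross 180°.
Total crossings: 2.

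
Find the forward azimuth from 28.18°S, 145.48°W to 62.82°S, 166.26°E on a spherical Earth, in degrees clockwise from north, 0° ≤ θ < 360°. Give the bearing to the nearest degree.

208°

Δλ = 166.26 − -145.48 = 311.74°; wrapped into (−180°, 180°]: -48.26°.
θ = atan2( sin Δλ · cos φ₂ , cos φ₁ · sin φ₂ − sin φ₁ · cos φ₂ · cos Δλ )
  = atan2(-0.34084, -0.64052) = -151.981° → normalised to [0°, 360°): 208.019°.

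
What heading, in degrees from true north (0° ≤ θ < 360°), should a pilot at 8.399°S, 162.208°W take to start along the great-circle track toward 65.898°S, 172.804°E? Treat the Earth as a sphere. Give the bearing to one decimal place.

191.5°

Δλ = 172.804 − -162.208 = 335.012°; wrapped into (−180°, 180°]: -24.988°.
θ = atan2( sin Δλ · cos φ₂ , cos φ₁ · sin φ₂ − sin φ₁ · cos φ₂ · cos Δλ )
  = atan2(-0.17250, -0.84897) = -168.514° → normalised to [0°, 360°): 191.486°.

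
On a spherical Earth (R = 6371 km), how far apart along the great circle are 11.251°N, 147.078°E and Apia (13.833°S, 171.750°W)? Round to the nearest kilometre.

5328 km

Δλ = -171.750 − 147.078 = -318.828°; wrapped into (−180°, 180°]: 41.172°.
Δφ = -13.833 − 11.251 = -25.084°.
a = sin²(Δφ/2) + cos φ₁ · cos φ₂ · sin²(Δλ/2) = 0.164895.
c = 2·atan2(√a, √(1−a)) = 0.83631 rad → d = 6371·c ≈ 5328.10 km.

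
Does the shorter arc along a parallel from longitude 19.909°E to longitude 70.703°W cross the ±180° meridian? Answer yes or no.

No

Signed shortest Δλ = ((-70.703 − 19.909 + 180) mod 360) − 180 = -90.612°.
Going west by 90.612° from +19.909° reaches -70.703° without touching 180°.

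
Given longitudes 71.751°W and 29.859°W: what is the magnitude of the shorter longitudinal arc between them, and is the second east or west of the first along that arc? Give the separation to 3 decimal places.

41.892° east

Raw difference: -29.859 − -71.751 = 41.892°.
Normalise into (−180°, 180°]: 41.892° stays 41.892°.
Positive ⇒ the second point lies to the east; separation 41.892°.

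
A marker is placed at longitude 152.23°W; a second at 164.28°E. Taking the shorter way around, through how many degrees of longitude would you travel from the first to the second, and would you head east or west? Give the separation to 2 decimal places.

Raw difference: 164.28 − -152.23 = 316.51°.
Normalise into (−180°, 180°]: 316.51° − 360° = -43.49°.
Negative ⇒ the second point lies to the west; separation 43.49°.

43.49° west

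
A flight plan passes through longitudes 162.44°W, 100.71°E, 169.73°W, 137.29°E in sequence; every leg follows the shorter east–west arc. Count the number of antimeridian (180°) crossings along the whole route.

3

Leg 1: -162.44° → +100.71°, shortest Δλ = -96.85° (west) — crosses 180°.
Leg 2: +100.71° → -169.73°, shortest Δλ = 89.56° (east) — crosses 180°.
Leg 3: -169.73° → +137.29°, shortest Δλ = -52.98° (west) — crosses 180°.
Total crossings: 3.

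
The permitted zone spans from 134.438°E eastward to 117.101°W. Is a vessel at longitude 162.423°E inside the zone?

Yes

Band width going east from +134.438° to -117.101°: ((-117.101 − 134.438) mod 360) = 108.461°.
Offset of +162.423° east of the west edge: ((162.423 − 134.438) mod 360) = 27.985°.
27.985° ≤ 108.461° ⇒ inside.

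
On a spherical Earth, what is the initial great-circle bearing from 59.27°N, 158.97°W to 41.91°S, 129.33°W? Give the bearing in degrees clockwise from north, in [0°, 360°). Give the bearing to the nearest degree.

Δλ = -129.33 − -158.97 = 29.64°.
θ = atan2( sin Δλ · cos φ₂ , cos φ₁ · sin φ₂ − sin φ₁ · cos φ₂ · cos Δλ )
  = atan2(0.36804, -0.89732) = 157.699° → normalised to [0°, 360°): 157.699°.

158°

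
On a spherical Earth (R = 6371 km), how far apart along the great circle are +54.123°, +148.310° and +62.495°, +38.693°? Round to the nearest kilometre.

Δλ = 38.693 − 148.310 = -109.617°.
Δφ = 62.495 − 54.123 = 8.372°.
a = sin²(Δφ/2) + cos φ₁ · cos φ₂ · sin²(Δλ/2) = 0.186087.
c = 2·atan2(√a, √(1−a)) = 0.89204 rad → d = 6371·c ≈ 5683.19 km.

5683 km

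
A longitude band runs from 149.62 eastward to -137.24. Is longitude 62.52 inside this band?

Band width going east from +149.62° to -137.24°: ((-137.24 − 149.62) mod 360) = 73.14°.
Offset of +62.52° east of the west edge: ((62.52 − 149.62) mod 360) = 272.90°.
272.90° > 73.14° ⇒ outside.

No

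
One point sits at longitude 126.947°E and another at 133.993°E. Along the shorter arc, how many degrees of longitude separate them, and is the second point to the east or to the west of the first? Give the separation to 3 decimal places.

Raw difference: 133.993 − 126.947 = 7.046°.
Normalise into (−180°, 180°]: 7.046° stays 7.046°.
Positive ⇒ the second point lies to the east; separation 7.046°.

7.046° east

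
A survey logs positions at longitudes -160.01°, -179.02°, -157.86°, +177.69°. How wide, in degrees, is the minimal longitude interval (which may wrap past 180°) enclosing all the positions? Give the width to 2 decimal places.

24.45°

Sort the longitudes: -179.02°, -160.01°, -157.86°, +177.69°.
Eastward gaps between consecutive values (wrapping around): 19.01°, 2.15°, 335.55°, 3.29°.
Largest gap = 335.55° ⇒ minimal covering band is its complement: 360° − 335.55° = 24.45°.
Band runs from +177.69° eastward to -157.86°, crossing the antimeridian.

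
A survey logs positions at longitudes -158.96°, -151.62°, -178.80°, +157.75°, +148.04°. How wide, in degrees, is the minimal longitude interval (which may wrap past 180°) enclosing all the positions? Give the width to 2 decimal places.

60.34°

Sort the longitudes: -178.80°, -158.96°, -151.62°, +148.04°, +157.75°.
Eastward gaps between consecutive values (wrapping around): 19.84°, 7.34°, 299.66°, 9.71°, 23.45°.
Largest gap = 299.66° ⇒ minimal covering band is its complement: 360° − 299.66° = 60.34°.
Band runs from +148.04° eastward to -151.62°, crossing the antimeridian.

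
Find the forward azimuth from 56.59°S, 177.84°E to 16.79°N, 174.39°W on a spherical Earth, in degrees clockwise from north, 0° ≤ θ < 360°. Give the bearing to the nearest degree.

8°

Δλ = -174.39 − 177.84 = -352.23°; wrapped into (−180°, 180°]: 7.77°.
θ = atan2( sin Δλ · cos φ₂ , cos φ₁ · sin φ₂ − sin φ₁ · cos φ₂ · cos Δλ )
  = atan2(0.12943, 0.95089) = 7.751° → normalised to [0°, 360°): 7.751°.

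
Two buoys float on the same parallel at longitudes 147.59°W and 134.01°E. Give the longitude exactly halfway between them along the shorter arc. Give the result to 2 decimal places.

Signed shortest Δλ from -147.59° to +134.01° is -78.40°.
Midpoint longitude = -147.59° + (-78.40°)/2 = -147.59° − 39.20° = -186.79°.
Normalise into (−180°, 180°]: +173.21°.
(The naïve average (-147.59 + +134.01)/2 = -6.79° is on the wrong side of the globe.)

173.21°E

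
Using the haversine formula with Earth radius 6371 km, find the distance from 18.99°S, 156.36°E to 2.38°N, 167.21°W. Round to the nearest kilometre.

Δλ = -167.21 − 156.36 = -323.57°; wrapped into (−180°, 180°]: 36.43°.
Δφ = 2.38 − -18.99 = 21.37°.
a = sin²(Δφ/2) + cos φ₁ · cos φ₂ · sin²(Δλ/2) = 0.126688.
c = 2·atan2(√a, √(1−a)) = 0.72782 rad → d = 6371·c ≈ 4636.96 km.

4637 km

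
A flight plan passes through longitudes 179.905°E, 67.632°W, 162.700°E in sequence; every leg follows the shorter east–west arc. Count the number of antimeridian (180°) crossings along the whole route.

Leg 1: +179.905° → -67.632°, shortest Δλ = 112.463° (east) — crosses 180°.
Leg 2: -67.632° → +162.700°, shortest Δλ = -129.668° (west) — crosses 180°.
Total crossings: 2.

2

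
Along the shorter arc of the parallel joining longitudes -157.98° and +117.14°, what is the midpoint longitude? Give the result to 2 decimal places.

+159.58°

Signed shortest Δλ from -157.98° to +117.14° is -84.88°.
Midpoint longitude = -157.98° + (-84.88°)/2 = -157.98° − 42.44° = -200.42°.
Normalise into (−180°, 180°]: +159.58°.
(The naïve average (-157.98 + +117.14)/2 = -20.42° is on the wrong side of the globe.)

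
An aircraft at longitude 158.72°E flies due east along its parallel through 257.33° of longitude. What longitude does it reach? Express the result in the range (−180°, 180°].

Start at +158.72°; shift +257.33° → +416.05°.
+416.05° lies outside (−180°, 180°]; subtract 360° → +56.05°.

56.05°E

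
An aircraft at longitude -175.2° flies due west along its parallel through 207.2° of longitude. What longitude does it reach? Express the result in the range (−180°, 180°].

Start at -175.2°; shift −207.2° → -382.4°.
-382.4° lies outside (−180°, 180°]; add 360° → -22.4°.

-22.4°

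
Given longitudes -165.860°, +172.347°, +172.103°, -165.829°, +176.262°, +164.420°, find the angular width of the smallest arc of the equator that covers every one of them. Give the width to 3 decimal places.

Sort the longitudes: -165.860°, -165.829°, +164.420°, +172.103°, +172.347°, +176.262°.
Eastward gaps between consecutive values (wrapping around): 0.031°, 330.249°, 7.683°, 0.244°, 3.915°, 17.878°.
Largest gap = 330.249° ⇒ minimal covering band is its complement: 360° − 330.249° = 29.751°.
Band runs from +164.420° eastward to -165.829°, crossing the antimeridian.

29.751°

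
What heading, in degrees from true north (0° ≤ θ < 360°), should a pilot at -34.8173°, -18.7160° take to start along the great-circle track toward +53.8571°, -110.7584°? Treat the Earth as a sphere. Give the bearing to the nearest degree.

318°

Δλ = -110.7584 − -18.7160 = -92.0424°.
θ = atan2( sin Δλ · cos φ₂ , cos φ₁ · sin φ₂ − sin φ₁ · cos φ₂ · cos Δλ )
  = atan2(-0.58943, 0.65098) = -42.159° → normalised to [0°, 360°): 317.841°.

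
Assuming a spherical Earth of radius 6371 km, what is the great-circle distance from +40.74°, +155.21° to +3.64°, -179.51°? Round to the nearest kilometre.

Δλ = -179.51 − 155.21 = -334.72°; wrapped into (−180°, 180°]: 25.28°.
Δφ = 3.64 − 40.74 = -37.10°.
a = sin²(Δφ/2) + cos φ₁ · cos φ₂ · sin²(Δλ/2) = 0.137416.
c = 2·atan2(√a, √(1−a)) = 0.75952 rad → d = 6371·c ≈ 4838.88 km.

4839 km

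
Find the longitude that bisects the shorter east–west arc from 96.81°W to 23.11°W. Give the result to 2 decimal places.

59.96°W

Signed shortest Δλ from -96.81° to -23.11° is +73.70°.
Midpoint longitude = -96.81° + (+73.70°)/2 = -96.81° + 36.85° = -59.96°.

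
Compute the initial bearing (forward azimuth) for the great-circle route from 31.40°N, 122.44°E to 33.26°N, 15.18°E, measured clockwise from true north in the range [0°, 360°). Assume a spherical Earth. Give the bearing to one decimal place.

Δλ = 15.18 − 122.44 = -107.26°.
θ = atan2( sin Δλ · cos φ₂ , cos φ₁ · sin φ₂ − sin φ₁ · cos φ₂ · cos Δλ )
  = atan2(-0.79854, 0.59739) = -53.200° → normalised to [0°, 360°): 306.800°.

306.8°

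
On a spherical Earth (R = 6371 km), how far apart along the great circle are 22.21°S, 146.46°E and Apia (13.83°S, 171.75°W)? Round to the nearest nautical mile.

2431 nmi

Δλ = -171.75 − 146.46 = -318.21°; wrapped into (−180°, 180°]: 41.79°.
Δφ = -13.83 − -22.21 = 8.38°.
a = sin²(Δφ/2) + cos φ₁ · cos φ₂ · sin²(Δλ/2) = 0.119690.
c = 2·atan2(√a, √(1−a)) = 0.70653 rad → d = 6371·c ≈ 4501.30 km ≈ 2430.51 nmi.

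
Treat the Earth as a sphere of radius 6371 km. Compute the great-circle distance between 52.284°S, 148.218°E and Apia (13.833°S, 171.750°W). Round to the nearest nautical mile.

2997 nmi

Δλ = -171.750 − 148.218 = -319.968°; wrapped into (−180°, 180°]: 40.032°.
Δφ = -13.833 − -52.284 = 38.451°.
a = sin²(Δφ/2) + cos φ₁ · cos φ₂ · sin²(Δλ/2) = 0.178022.
c = 2·atan2(√a, √(1−a)) = 0.87114 rad → d = 6371·c ≈ 5550.02 km ≈ 2996.77 nmi.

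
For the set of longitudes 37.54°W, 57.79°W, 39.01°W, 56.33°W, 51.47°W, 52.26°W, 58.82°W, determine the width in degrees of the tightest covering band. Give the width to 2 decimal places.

Sort the longitudes: -58.82°, -57.79°, -56.33°, -52.26°, -51.47°, -39.01°, -37.54°.
Eastward gaps between consecutive values (wrapping around): 1.03°, 1.46°, 4.07°, 0.79°, 12.46°, 1.47°, 338.72°.
Largest gap = 338.72° ⇒ minimal covering band is its complement: 360° − 338.72° = 21.28°.
Band runs from -58.82° eastward to -37.54°.

21.28°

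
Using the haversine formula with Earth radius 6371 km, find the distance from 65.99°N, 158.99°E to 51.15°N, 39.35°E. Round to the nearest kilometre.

6025 km

Δλ = 39.35 − 158.99 = -119.64°.
Δφ = 51.15 − 65.99 = -14.84°.
a = sin²(Δφ/2) + cos φ₁ · cos φ₂ · sin²(Δλ/2) = 0.207411.
c = 2·atan2(√a, √(1−a)) = 0.94570 rad → d = 6371·c ≈ 6025.04 km.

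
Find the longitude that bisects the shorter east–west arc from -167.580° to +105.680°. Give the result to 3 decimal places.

Signed shortest Δλ from -167.580° to +105.680° is -86.740°.
Midpoint longitude = -167.580° + (-86.740°)/2 = -167.580° − 43.370° = -210.950°.
Normalise into (−180°, 180°]: +149.050°.
(The naïve average (-167.580 + +105.680)/2 = -30.95° is on the wrong side of the globe.)

+149.050°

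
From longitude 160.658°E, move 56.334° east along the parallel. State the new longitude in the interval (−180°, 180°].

Start at +160.658°; shift +56.334° → +216.992°.
+216.992° lies outside (−180°, 180°]; subtract 360° → -143.008°.

143.008°W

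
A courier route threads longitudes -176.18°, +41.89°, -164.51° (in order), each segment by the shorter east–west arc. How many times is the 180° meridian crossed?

Leg 1: -176.18° → +41.89°, shortest Δλ = -141.93° (west) — crosses 180°.
Leg 2: +41.89° → -164.51°, shortest Δλ = 153.6° (east) — crosses 180°.
Total crossings: 2.

2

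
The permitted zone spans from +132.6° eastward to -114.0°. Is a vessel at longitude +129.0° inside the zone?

No

Band width going east from +132.6° to -114.0°: ((-114.0 − 132.6) mod 360) = 113.4°.
Offset of +129.0° east of the west edge: ((129.0 − 132.6) mod 360) = 356.4°.
356.4° > 113.4° ⇒ outside.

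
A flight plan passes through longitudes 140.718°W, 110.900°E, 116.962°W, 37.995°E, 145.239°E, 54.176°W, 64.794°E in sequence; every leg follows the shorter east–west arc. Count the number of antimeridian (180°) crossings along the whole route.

Leg 1: -140.718° → +110.900°, shortest Δλ = -108.382° (west) — crosses 180°.
Leg 2: +110.900° → -116.962°, shortest Δλ = 132.138° (east) — crosses 180°.
Leg 3: -116.962° → +37.995°, shortest Δλ = 154.957° (east) — does not cross 180°.
Leg 4: +37.995° → +145.239°, shortest Δλ = 107.244° (east) — does not cross 180°.
Leg 5: +145.239° → -54.176°, shortest Δλ = 160.585° (east) — crosses 180°.
Leg 6: -54.176° → +64.794°, shortest Δλ = 118.97° (east) — does not cross 180°.
Total crossings: 3.

3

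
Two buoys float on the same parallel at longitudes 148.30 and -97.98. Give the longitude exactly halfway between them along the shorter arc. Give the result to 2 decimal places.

-154.84°

Signed shortest Δλ from +148.30° to -97.98° is +113.72°.
Midpoint longitude = +148.30° + (+113.72°)/2 = +148.30° + 56.86° = +205.16°.
Normalise into (−180°, 180°]: -154.84°.
(The naïve average (+148.30 + -97.98)/2 = 25.16° is on the wrong side of the globe.)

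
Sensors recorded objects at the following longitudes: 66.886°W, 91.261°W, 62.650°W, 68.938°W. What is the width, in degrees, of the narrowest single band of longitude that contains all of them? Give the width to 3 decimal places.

28.611°

Sort the longitudes: -91.261°, -68.938°, -66.886°, -62.650°.
Eastward gaps between consecutive values (wrapping around): 22.323°, 2.052°, 4.236°, 331.389°.
Largest gap = 331.389° ⇒ minimal covering band is its complement: 360° − 331.389° = 28.611°.
Band runs from -91.261° eastward to -62.650°.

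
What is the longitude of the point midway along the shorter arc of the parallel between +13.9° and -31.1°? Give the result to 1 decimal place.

-8.6°

Signed shortest Δλ from +13.9° to -31.1° is -45.0°.
Midpoint longitude = +13.9° + (-45.0°)/2 = +13.9° − 22.5° = -8.6°.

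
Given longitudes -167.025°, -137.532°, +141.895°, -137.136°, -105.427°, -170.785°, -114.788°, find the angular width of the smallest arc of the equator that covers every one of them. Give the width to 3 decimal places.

112.678°

Sort the longitudes: -170.785°, -167.025°, -137.532°, -137.136°, -114.788°, -105.427°, +141.895°.
Eastward gaps between consecutive values (wrapping around): 3.760°, 29.493°, 0.396°, 22.348°, 9.361°, 247.322°, 47.320°.
Largest gap = 247.322° ⇒ minimal covering band is its complement: 360° − 247.322° = 112.678°.
Band runs from +141.895° eastward to -105.427°, crossing the antimeridian.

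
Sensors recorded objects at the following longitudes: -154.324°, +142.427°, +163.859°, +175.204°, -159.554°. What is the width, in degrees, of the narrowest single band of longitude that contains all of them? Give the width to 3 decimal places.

63.249°

Sort the longitudes: -159.554°, -154.324°, +142.427°, +163.859°, +175.204°.
Eastward gaps between consecutive values (wrapping around): 5.230°, 296.751°, 21.432°, 11.345°, 25.242°.
Largest gap = 296.751° ⇒ minimal covering band is its complement: 360° − 296.751° = 63.249°.
Band runs from +142.427° eastward to -154.324°, crossing the antimeridian.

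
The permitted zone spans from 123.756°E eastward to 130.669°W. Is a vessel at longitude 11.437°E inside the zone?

No

Band width going east from +123.756° to -130.669°: ((-130.669 − 123.756) mod 360) = 105.575°.
Offset of +11.437° east of the west edge: ((11.437 − 123.756) mod 360) = 247.681°.
247.681° > 105.575° ⇒ outside.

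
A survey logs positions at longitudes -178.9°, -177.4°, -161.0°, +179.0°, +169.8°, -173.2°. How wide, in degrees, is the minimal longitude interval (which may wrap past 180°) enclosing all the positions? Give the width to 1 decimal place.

Sort the longitudes: -178.9°, -177.4°, -173.2°, -161.0°, +169.8°, +179.0°.
Eastward gaps between consecutive values (wrapping around): 1.5°, 4.2°, 12.2°, 330.8°, 9.2°, 2.1°.
Largest gap = 330.8° ⇒ minimal covering band is its complement: 360° − 330.8° = 29.2°.
Band runs from +169.8° eastward to -161.0°, crossing the antimeridian.

29.2°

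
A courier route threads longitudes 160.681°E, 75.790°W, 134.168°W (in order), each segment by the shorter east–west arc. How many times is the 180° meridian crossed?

1

Leg 1: +160.681° → -75.790°, shortest Δλ = 123.529° (east) — crosses 180°.
Leg 2: -75.790° → -134.168°, shortest Δλ = -58.378° (west) — does not cross 180°.
Total crossings: 1.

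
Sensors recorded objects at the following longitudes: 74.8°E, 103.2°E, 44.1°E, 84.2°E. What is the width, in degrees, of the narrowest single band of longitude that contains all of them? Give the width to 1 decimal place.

59.1°

Sort the longitudes: +44.1°, +74.8°, +84.2°, +103.2°.
Eastward gaps between consecutive values (wrapping around): 30.7°, 9.4°, 19.0°, 300.9°.
Largest gap = 300.9° ⇒ minimal covering band is its complement: 360° − 300.9° = 59.1°.
Band runs from +44.1° eastward to +103.2°.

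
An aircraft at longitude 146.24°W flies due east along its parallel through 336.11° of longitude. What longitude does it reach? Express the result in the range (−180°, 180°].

170.13°W

Start at -146.24°; shift +336.11° → +189.87°.
+189.87° lies outside (−180°, 180°]; subtract 360° → -170.13°.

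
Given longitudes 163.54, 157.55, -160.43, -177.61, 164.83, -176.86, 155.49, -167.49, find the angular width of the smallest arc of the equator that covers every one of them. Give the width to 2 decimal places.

Sort the longitudes: -177.61°, -176.86°, -167.49°, -160.43°, +155.49°, +157.55°, +163.54°, +164.83°.
Eastward gaps between consecutive values (wrapping around): 0.75°, 9.37°, 7.06°, 315.92°, 2.06°, 5.99°, 1.29°, 17.56°.
Largest gap = 315.92° ⇒ minimal covering band is its complement: 360° − 315.92° = 44.08°.
Band runs from +155.49° eastward to -160.43°, crossing the antimeridian.

44.08°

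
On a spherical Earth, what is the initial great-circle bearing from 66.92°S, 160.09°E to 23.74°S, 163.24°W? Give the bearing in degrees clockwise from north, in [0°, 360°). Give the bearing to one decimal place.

Δλ = -163.24 − 160.09 = -323.33°; wrapped into (−180°, 180°]: 36.67°.
θ = atan2( sin Δλ · cos φ₂ , cos φ₁ · sin φ₂ − sin φ₁ · cos φ₂ · cos Δλ )
  = atan2(0.54667, 0.51763) = 46.563° → normalised to [0°, 360°): 46.563°.

46.6°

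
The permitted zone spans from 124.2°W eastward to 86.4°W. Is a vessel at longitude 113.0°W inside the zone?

Band width going east from -124.2° to -86.4°: ((-86.4 − -124.2) mod 360) = 37.8°.
Offset of -113.0° east of the west edge: ((-113.0 − -124.2) mod 360) = 11.2°.
11.2° ≤ 37.8° ⇒ inside.

Yes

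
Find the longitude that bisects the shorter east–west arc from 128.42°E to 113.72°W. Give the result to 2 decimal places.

172.65°W

Signed shortest Δλ from +128.42° to -113.72° is +117.86°.
Midpoint longitude = +128.42° + (+117.86°)/2 = +128.42° + 58.93° = +187.35°.
Normalise into (−180°, 180°]: -172.65°.
(The naïve average (+128.42 + -113.72)/2 = 7.35° is on the wrong side of the globe.)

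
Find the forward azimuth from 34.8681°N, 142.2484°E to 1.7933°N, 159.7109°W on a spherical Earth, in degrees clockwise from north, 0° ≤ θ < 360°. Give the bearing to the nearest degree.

108°

Δλ = -159.7109 − 142.2484 = -301.9593°; wrapped into (−180°, 180°]: 58.0407°.
θ = atan2( sin Δλ · cos φ₂ , cos φ₁ · sin φ₂ − sin φ₁ · cos φ₂ · cos Δλ )
  = atan2(0.84801, -0.27678) = 108.076° → normalised to [0°, 360°): 108.076°.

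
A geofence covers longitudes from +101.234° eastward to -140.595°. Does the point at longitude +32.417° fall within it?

No

Band width going east from +101.234° to -140.595°: ((-140.595 − 101.234) mod 360) = 118.171°.
Offset of +32.417° east of the west edge: ((32.417 − 101.234) mod 360) = 291.183°.
291.183° > 118.171° ⇒ outside.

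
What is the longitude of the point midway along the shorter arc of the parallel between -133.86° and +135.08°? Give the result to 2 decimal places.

-179.39°

Signed shortest Δλ from -133.86° to +135.08° is -91.06°.
Midpoint longitude = -133.86° + (-91.06°)/2 = -133.86° − 45.53° = -179.39°.
(The naïve average (-133.86 + +135.08)/2 = 0.61° is on the wrong side of the globe.)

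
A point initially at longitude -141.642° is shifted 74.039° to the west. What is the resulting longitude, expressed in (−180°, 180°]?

+144.319°

Start at -141.642°; shift −74.039° → -215.681°.
-215.681° lies outside (−180°, 180°]; add 360° → +144.319°.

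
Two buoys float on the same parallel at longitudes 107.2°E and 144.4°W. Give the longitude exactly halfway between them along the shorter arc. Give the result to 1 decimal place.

161.4°E

Signed shortest Δλ from +107.2° to -144.4° is +108.4°.
Midpoint longitude = +107.2° + (+108.4°)/2 = +107.2° + 54.2° = +161.4°.
(The naïve average (+107.2 + -144.4)/2 = -18.6° is on the wrong side of the globe.)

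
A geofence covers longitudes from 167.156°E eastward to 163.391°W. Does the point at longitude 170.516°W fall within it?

Band width going east from +167.156° to -163.391°: ((-163.391 − 167.156) mod 360) = 29.453°.
Offset of -170.516° east of the west edge: ((-170.516 − 167.156) mod 360) = 22.328°.
22.328° ≤ 29.453° ⇒ inside.

Yes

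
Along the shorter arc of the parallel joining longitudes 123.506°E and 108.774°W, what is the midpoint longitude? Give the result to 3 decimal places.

172.634°W

Signed shortest Δλ from +123.506° to -108.774° is +127.720°.
Midpoint longitude = +123.506° + (+127.720°)/2 = +123.506° + 63.860° = +187.366°.
Normalise into (−180°, 180°]: -172.634°.
(The naïve average (+123.506 + -108.774)/2 = 7.366° is on the wrong side of the globe.)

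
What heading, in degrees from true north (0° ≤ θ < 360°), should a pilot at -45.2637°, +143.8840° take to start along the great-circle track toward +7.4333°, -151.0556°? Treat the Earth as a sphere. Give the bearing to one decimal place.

Δλ = -151.0556 − 143.8840 = -294.9396°; wrapped into (−180°, 180°]: 65.0604°.
θ = atan2( sin Δλ · cos φ₂ , cos φ₁ · sin φ₂ − sin φ₁ · cos φ₂ · cos Δλ )
  = atan2(0.89913, 0.38807) = 66.655° → normalised to [0°, 360°): 66.655°.

66.7°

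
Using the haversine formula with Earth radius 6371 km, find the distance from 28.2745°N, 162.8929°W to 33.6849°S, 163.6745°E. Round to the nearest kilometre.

Δλ = 163.6745 − -162.8929 = 326.5674°; wrapped into (−180°, 180°]: -33.4326°.
Δφ = -33.6849 − 28.2745 = -61.9594°.
a = sin²(Δφ/2) + cos φ₁ · cos φ₂ · sin²(Δλ/2) = 0.325580.
c = 2·atan2(√a, √(1−a)) = 1.21446 rad → d = 6371·c ≈ 7737.34 km.

7737 km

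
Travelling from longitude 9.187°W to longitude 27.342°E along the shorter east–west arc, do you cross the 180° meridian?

Signed shortest Δλ = ((27.342 − -9.187 + 180) mod 360) − 180 = 36.529°.
Going east by 36.529° from -9.187° reaches +27.342° without touching 180°.

No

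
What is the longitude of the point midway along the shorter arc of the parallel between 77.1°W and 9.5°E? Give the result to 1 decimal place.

Signed shortest Δλ from -77.1° to +9.5° is +86.6°.
Midpoint longitude = -77.1° + (+86.6°)/2 = -77.1° + 43.3° = -33.8°.

33.8°W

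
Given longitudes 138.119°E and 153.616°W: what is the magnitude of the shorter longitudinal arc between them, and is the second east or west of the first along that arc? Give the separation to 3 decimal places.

Raw difference: -153.616 − 138.119 = -291.735°.
Normalise into (−180°, 180°]: -291.735° + 360° = 68.265°.
Positive ⇒ the second point lies to the east; separation 68.265°.

68.265° east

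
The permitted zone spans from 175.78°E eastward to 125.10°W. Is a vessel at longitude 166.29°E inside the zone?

No

Band width going east from +175.78° to -125.10°: ((-125.10 − 175.78) mod 360) = 59.12°.
Offset of +166.29° east of the west edge: ((166.29 − 175.78) mod 360) = 350.51°.
350.51° > 59.12° ⇒ outside.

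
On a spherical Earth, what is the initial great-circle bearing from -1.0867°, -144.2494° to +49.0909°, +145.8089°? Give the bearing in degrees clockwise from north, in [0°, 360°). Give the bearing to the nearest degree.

Δλ = 145.8089 − -144.2494 = 290.0583°; wrapped into (−180°, 180°]: -69.9417°.
θ = atan2( sin Δλ · cos φ₂ , cos φ₁ · sin φ₂ − sin φ₁ · cos φ₂ · cos Δλ )
  = atan2(-0.61514, 0.75987) = -38.991° → normalised to [0°, 360°): 321.009°.

321°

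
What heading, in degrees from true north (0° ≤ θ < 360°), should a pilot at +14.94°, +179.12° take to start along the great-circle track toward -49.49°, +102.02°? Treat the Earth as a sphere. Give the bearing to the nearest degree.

219°

Δλ = 102.02 − 179.12 = -77.10°.
θ = atan2( sin Δλ · cos φ₂ , cos φ₁ · sin φ₂ − sin φ₁ · cos φ₂ · cos Δλ )
  = atan2(-0.63319, -0.77198) = -140.641° → normalised to [0°, 360°): 219.359°.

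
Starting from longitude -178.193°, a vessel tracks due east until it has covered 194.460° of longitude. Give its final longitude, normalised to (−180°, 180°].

+16.267°

Start at -178.193°; shift +194.460° → +16.267°.
+16.267° already lies in (−180°, 180°].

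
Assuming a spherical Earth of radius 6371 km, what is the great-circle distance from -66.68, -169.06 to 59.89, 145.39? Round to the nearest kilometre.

Δλ = 145.39 − -169.06 = 314.45°; wrapped into (−180°, 180°]: -45.55°.
Δφ = 59.89 − -66.68 = 126.57°.
a = sin²(Δφ/2) + cos φ₁ · cos φ₂ · sin²(Δλ/2) = 0.827662.
c = 2·atan2(√a, √(1−a)) = 2.28541 rad → d = 6371·c ≈ 14560.34 km.

14560 km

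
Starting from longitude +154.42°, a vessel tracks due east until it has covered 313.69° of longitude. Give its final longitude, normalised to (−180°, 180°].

Start at +154.42°; shift +313.69° → +468.11°.
+468.11° lies outside (−180°, 180°]; subtract 360° → +108.11°.

+108.11°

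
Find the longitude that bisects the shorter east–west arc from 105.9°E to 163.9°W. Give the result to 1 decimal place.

Signed shortest Δλ from +105.9° to -163.9° is +90.2°.
Midpoint longitude = +105.9° + (+90.2°)/2 = +105.9° + 45.1° = +151.0°.
(The naïve average (+105.9 + -163.9)/2 = -29.0° is on the wrong side of the globe.)

151.0°E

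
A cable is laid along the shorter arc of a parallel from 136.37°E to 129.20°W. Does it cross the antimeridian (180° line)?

Yes

Naïve |-129.20 − 136.37| = 265.57° > 180°, so the shorter arc goes the other way round — across 180°.
Signed shortest Δλ = ((-129.20 − 136.37 + 180) mod 360) − 180 = 94.43°.
Going east by 94.43° from +136.37° passes through 180° before reaching -129.20°.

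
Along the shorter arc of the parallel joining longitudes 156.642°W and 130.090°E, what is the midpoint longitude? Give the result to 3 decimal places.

Signed shortest Δλ from -156.642° to +130.090° is -73.268°.
Midpoint longitude = -156.642° + (-73.268°)/2 = -156.642° − 36.634° = -193.276°.
Normalise into (−180°, 180°]: +166.724°.
(The naïve average (-156.642 + +130.090)/2 = -13.276° is on the wrong side of the globe.)

166.724°E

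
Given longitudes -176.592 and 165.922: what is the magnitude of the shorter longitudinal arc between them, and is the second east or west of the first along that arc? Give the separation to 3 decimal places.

Raw difference: 165.922 − -176.592 = 342.514°.
Normalise into (−180°, 180°]: 342.514° − 360° = -17.486°.
Negative ⇒ the second point lies to the west; separation 17.486°.

17.486° west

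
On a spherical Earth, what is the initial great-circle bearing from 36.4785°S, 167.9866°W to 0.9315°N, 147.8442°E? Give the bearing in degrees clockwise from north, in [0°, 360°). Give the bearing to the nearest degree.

302°

Δλ = 147.8442 − -167.9866 = 315.8308°; wrapped into (−180°, 180°]: -44.1692°.
θ = atan2( sin Δλ · cos φ₂ , cos φ₁ · sin φ₂ − sin φ₁ · cos φ₂ · cos Δλ )
  = atan2(-0.69669, 0.43946) = -57.757° → normalised to [0°, 360°): 302.243°.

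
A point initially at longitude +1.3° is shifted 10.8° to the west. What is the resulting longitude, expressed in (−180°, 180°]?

Start at +1.3°; shift −10.8° → -9.5°.
-9.5° already lies in (−180°, 180°].

-9.5°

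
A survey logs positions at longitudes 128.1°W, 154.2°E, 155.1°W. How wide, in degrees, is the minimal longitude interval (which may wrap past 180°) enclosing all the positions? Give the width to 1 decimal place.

Sort the longitudes: -155.1°, -128.1°, +154.2°.
Eastward gaps between consecutive values (wrapping around): 27.0°, 282.3°, 50.7°.
Largest gap = 282.3° ⇒ minimal covering band is its complement: 360° − 282.3° = 77.7°.
Band runs from +154.2° eastward to -128.1°, crossing the antimeridian.

77.7°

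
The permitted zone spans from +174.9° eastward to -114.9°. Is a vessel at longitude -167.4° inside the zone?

Yes

Band width going east from +174.9° to -114.9°: ((-114.9 − 174.9) mod 360) = 70.2°.
Offset of -167.4° east of the west edge: ((-167.4 − 174.9) mod 360) = 17.7°.
17.7° ≤ 70.2° ⇒ inside.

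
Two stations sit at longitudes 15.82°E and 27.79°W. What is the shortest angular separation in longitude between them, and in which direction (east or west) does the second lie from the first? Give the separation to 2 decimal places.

Raw difference: -27.79 − 15.82 = -43.61°.
Normalise into (−180°, 180°]: -43.61° stays -43.61°.
Negative ⇒ the second point lies to the west; separation 43.61°.

43.61° west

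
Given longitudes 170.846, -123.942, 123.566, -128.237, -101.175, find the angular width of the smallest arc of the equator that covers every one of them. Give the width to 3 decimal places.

135.259°

Sort the longitudes: -128.237°, -123.942°, -101.175°, +123.566°, +170.846°.
Eastward gaps between consecutive values (wrapping around): 4.295°, 22.767°, 224.741°, 47.280°, 60.917°.
Largest gap = 224.741° ⇒ minimal covering band is its complement: 360° − 224.741° = 135.259°.
Band runs from +123.566° eastward to -101.175°, crossing the antimeridian.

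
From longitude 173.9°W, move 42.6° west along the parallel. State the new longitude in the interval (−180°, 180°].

Start at -173.9°; shift −42.6° → -216.5°.
-216.5° lies outside (−180°, 180°]; add 360° → +143.5°.

143.5°E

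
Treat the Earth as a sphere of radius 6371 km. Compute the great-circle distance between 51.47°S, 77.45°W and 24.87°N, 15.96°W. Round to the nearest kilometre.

10385 km

Δλ = -15.96 − -77.45 = 61.49°.
Δφ = 24.87 − -51.47 = 76.34°.
a = sin²(Δφ/2) + cos φ₁ · cos φ₂ · sin²(Δλ/2) = 0.529620.
c = 2·atan2(√a, √(1−a)) = 1.63007 rad → d = 6371·c ≈ 10385.19 km.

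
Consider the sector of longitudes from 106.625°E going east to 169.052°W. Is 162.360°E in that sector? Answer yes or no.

Yes

Band width going east from +106.625° to -169.052°: ((-169.052 − 106.625) mod 360) = 84.323°.
Offset of +162.360° east of the west edge: ((162.360 − 106.625) mod 360) = 55.735°.
55.735° ≤ 84.323° ⇒ inside.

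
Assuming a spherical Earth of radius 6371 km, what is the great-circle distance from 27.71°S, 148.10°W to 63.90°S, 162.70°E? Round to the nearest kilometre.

Δλ = 162.70 − -148.10 = 310.80°; wrapped into (−180°, 180°]: -49.20°.
Δφ = -63.90 − -27.71 = -36.19°.
a = sin²(Δφ/2) + cos φ₁ · cos φ₂ · sin²(Δλ/2) = 0.163962.
c = 2·atan2(√a, √(1−a)) = 0.83379 rad → d = 6371·c ≈ 5312.06 km.

5312 km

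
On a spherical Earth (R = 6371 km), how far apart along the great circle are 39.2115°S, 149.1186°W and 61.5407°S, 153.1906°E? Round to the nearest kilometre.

Δλ = 153.1906 − -149.1186 = 302.3092°; wrapped into (−180°, 180°]: -57.6908°.
Δφ = -61.5407 − -39.2115 = -22.3292°.
a = sin²(Δφ/2) + cos φ₁ · cos φ₂ · sin²(Δλ/2) = 0.123432.
c = 2·atan2(√a, √(1−a)) = 0.71798 rad → d = 6371·c ≈ 4574.25 km.

4574 km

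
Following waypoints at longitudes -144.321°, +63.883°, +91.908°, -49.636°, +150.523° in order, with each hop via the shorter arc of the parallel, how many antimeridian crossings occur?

Leg 1: -144.321° → +63.883°, shortest Δλ = -151.796° (west) — crosses 180°.
Leg 2: +63.883° → +91.908°, shortest Δλ = 28.025° (east) — does not cross 180°.
Leg 3: +91.908° → -49.636°, shortest Δλ = -141.544° (west) — does not cross 180°.
Leg 4: -49.636° → +150.523°, shortest Δλ = -159.841° (west) — crosses 180°.
Total crossings: 2.

2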